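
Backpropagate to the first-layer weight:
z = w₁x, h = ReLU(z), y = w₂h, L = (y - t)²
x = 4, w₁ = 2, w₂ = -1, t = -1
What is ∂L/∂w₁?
∂L/∂w₁ = 56

Forward pass:
z = w₁x = 2×4 = 8
h = ReLU(8) = 8
y = w₂h = -1×8 = -8

Backward pass:
∂L/∂y = 2(y - t) = 2(-8 - -1) = -14
∂y/∂h = w₂ = -1
∂h/∂z = 1 (ReLU derivative)
∂z/∂w₁ = x = 4

∂L/∂w₁ = -14 × -1 × 1 × 4 = 56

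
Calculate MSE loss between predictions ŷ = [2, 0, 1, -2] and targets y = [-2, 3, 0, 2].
MSE = 10.5

MSE = (1/4)((2--2)² + (0-3)² + (1-0)² + (-2-2)²) = (1/4)(16 + 9 + 1 + 16) = 10.5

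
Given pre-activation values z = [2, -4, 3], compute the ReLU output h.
h = [2, 0, 3]

ReLU applied element-wise: max(0,2)=2, max(0,-4)=0, max(0,3)=3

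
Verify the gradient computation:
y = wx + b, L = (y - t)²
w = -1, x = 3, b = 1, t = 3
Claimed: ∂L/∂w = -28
Incorrect

y = (-1)(3) + 1 = -2
∂L/∂y = 2(y - t) = 2(-2 - 3) = -10
∂y/∂w = x = 3
∂L/∂w = -10 × 3 = -30

Claimed value: -28
Incorrect: The correct gradient is -30.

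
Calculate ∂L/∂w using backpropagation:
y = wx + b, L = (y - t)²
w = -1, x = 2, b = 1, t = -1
∂L/∂w = 0

y = wx + b = (-1)(2) + 1 = -1
∂L/∂y = 2(y - t) = 2(-1 - -1) = 0
∂y/∂w = x = 2
∂L/∂w = ∂L/∂y · ∂y/∂w = 0 × 2 = 0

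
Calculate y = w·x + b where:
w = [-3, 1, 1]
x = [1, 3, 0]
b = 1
y = 1

y = (-3)(1) + (1)(3) + (1)(0) + 1 = 1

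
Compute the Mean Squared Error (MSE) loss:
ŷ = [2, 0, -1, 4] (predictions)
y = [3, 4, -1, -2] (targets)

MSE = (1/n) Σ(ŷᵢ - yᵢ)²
MSE = 13.25

MSE = (1/4)((2-3)² + (0-4)² + (-1--1)² + (4--2)²) = (1/4)(1 + 16 + 0 + 36) = 13.25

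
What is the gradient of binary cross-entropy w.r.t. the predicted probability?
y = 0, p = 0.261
∂L/∂p = 1.353

∂L/∂p = -y/p + (1-y)/(1-p) = 0 + 1/0.739 = 1.353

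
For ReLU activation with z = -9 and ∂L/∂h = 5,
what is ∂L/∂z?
∂L/∂z = 0

h = ReLU(-9) = 0
Since z < 0: ∂h/∂z = 0
∂L/∂z = ∂L/∂h · ∂h/∂z = 5 × 0 = 0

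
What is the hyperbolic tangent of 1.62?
0.9246

tanh(1.62) = (e^(1.62) - e^(-1.62))/(e^(1.62) + e^(-1.62)) = 0.9246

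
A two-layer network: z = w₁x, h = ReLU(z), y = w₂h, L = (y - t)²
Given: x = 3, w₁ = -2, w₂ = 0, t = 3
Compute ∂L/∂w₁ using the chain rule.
∂L/∂w₁ = 0

Forward pass:
z = w₁x = -2×3 = -6
h = ReLU(-6) = 0
y = w₂h = 0×0 = 0

Backward pass:
∂L/∂y = 2(y - t) = 2(0 - 3) = -6
∂y/∂h = w₂ = 0
∂h/∂z = 0 (ReLU derivative)
∂z/∂w₁ = x = 3

∂L/∂w₁ = -6 × 0 × 0 × 3 = 0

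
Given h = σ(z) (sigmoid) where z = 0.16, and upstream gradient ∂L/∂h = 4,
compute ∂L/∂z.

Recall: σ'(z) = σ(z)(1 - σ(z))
∂L/∂z = 0.9936

σ(0.16) = 0.5399
σ'(0.16) = σ(0.16)(1 - σ(0.16)) = 0.5399 × 0.4601 = 0.2484
∂L/∂z = ∂L/∂h · σ'(z) = 4 × 0.2484 = 0.9936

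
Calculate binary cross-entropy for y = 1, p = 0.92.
L = 0.08338

L = -1·log(0.92) - 0·log(0.08) = -log(0.92) = 0.08338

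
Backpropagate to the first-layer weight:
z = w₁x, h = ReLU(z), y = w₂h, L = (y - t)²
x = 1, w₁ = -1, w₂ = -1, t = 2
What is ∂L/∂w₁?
∂L/∂w₁ = 0

Forward pass:
z = w₁x = -1×1 = -1
h = ReLU(-1) = 0
y = w₂h = -1×0 = 0

Backward pass:
∂L/∂y = 2(y - t) = 2(0 - 2) = -4
∂y/∂h = w₂ = -1
∂h/∂z = 0 (ReLU derivative)
∂z/∂w₁ = x = 1

∂L/∂w₁ = -4 × -1 × 0 × 1 = 0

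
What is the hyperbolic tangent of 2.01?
0.9647

tanh(2.01) = (e^(2.01) - e^(-2.01))/(e^(2.01) + e^(-2.01)) = 0.9647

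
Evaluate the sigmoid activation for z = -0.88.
0.2932

sigmoid(-0.88) = 1/(1 + e^(0.88)) = 1/(1 + 2.411) = 0.2932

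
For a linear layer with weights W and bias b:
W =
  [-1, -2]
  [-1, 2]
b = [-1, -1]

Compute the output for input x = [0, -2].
y = [3, -5]

Wx = [-1×0 + -2×-2, -1×0 + 2×-2]
   = [4, -4]
y = Wx + b = [4 + -1, -4 + -1] = [3, -5]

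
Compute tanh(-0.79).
-0.6584

tanh(-0.79) = (e^(-0.79) - e^(0.79))/(e^(-0.79) + e^(0.79)) = -0.6584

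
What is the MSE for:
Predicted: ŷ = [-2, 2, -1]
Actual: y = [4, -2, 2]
MSE = 20.33

MSE = (1/3)((-2-4)² + (2--2)² + (-1-2)²) = (1/3)(36 + 16 + 9) = 20.33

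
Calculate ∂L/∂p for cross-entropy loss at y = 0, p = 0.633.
∂L/∂p = 2.725

∂L/∂p = -y/p + (1-y)/(1-p) = 0 + 1/0.367 = 2.725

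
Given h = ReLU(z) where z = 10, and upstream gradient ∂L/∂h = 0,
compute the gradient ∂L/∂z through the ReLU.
∂L/∂z = 0

h = ReLU(10) = 10
Since z > 0: ∂h/∂z = 1
∂L/∂z = ∂L/∂h · ∂h/∂z = 0 × 1 = 0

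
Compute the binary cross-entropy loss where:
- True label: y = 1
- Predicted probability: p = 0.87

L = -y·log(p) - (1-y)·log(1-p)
L = 0.1393

L = -1·log(0.87) - 0·log(0.13) = -log(0.87) = 0.1393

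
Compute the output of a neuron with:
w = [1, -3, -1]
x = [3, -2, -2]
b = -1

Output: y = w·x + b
y = 10

y = (1)(3) + (-3)(-2) + (-1)(-2) + -1 = 10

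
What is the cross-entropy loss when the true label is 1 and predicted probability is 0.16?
L = 1.833

L = -1·log(0.16) - 0·log(0.84) = -log(0.16) = 1.833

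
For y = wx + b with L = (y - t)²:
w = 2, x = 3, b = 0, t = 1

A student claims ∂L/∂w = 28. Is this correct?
Incorrect

y = (2)(3) + 0 = 6
∂L/∂y = 2(y - t) = 2(6 - 1) = 10
∂y/∂w = x = 3
∂L/∂w = 10 × 3 = 30

Claimed value: 28
Incorrect: The correct gradient is 30.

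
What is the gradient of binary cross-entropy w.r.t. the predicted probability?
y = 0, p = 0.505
∂L/∂p = 2.02

∂L/∂p = -y/p + (1-y)/(1-p) = 0 + 1/0.495 = 2.02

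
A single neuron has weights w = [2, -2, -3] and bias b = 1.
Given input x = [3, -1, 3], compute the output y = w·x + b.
y = 0

y = (2)(3) + (-2)(-1) + (-3)(3) + 1 = 0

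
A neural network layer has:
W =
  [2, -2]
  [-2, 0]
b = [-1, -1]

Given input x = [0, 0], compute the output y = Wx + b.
y = [-1, -1]

Wx = [2×0 + -2×0, -2×0 + 0×0]
   = [0, 0]
y = Wx + b = [0 + -1, 0 + -1] = [-1, -1]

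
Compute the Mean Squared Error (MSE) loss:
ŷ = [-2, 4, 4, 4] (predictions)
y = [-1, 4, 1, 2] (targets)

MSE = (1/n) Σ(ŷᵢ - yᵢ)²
MSE = 3.5

MSE = (1/4)((-2--1)² + (4-4)² + (4-1)² + (4-2)²) = (1/4)(1 + 0 + 9 + 4) = 3.5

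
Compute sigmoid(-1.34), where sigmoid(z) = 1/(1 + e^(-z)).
0.2075

sigmoid(-1.34) = 1/(1 + e^(1.34)) = 1/(1 + 3.819) = 0.2075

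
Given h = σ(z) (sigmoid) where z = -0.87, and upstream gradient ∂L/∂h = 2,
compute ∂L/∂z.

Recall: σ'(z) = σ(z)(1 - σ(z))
∂L/∂z = 0.4162

σ(-0.87) = 0.2953
σ'(-0.87) = σ(-0.87)(1 - σ(-0.87)) = 0.2953 × 0.7047 = 0.2081
∂L/∂z = ∂L/∂h · σ'(z) = 2 × 0.2081 = 0.4162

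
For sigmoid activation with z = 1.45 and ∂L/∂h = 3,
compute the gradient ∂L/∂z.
∂L/∂z = 0.4617

σ(1.45) = 0.81
σ'(1.45) = σ(1.45)(1 - σ(1.45)) = 0.81 × 0.19 = 0.1539
∂L/∂z = ∂L/∂h · σ'(z) = 3 × 0.1539 = 0.4617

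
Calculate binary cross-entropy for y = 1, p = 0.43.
L = 0.844

L = -1·log(0.43) - 0·log(0.57) = -log(0.43) = 0.844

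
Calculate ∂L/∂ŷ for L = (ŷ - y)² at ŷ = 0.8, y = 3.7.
∂L/∂ŷ = -5.8

∂L/∂ŷ = 2(ŷ - y) = 2(0.8 - 3.7) = 2(-2.9) = -5.8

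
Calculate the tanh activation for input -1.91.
-0.9571

tanh(-1.91) = (e^(-1.91) - e^(1.91))/(e^(-1.91) + e^(1.91)) = -0.9571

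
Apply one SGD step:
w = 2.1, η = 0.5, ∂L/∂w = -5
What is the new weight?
w_new = 4.6

w_new = w - η·∂L/∂w = 2.1 - 0.5×(-5) = 2.1 - (-2.5) = 4.6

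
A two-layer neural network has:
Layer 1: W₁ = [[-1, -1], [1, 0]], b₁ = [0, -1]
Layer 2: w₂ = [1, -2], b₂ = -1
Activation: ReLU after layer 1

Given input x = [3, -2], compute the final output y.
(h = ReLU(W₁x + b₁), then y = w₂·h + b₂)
y = -5

Layer 1 pre-activation: z₁ = [-1, 2]
After ReLU: h = [0, 2]
Layer 2 output: y = 1×0 + -2×2 + -1 = -5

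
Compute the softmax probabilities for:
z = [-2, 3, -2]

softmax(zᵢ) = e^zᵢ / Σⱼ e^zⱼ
p = [0.0066, 0.9867, 0.0066]

exp(z) = [0.1353, 20.09, 0.1353]
Sum = 20.36
p = [0.0066, 0.9867, 0.0066]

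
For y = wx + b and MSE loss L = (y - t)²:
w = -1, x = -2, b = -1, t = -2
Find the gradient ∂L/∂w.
∂L/∂w = -12

y = wx + b = (-1)(-2) + -1 = 1
∂L/∂y = 2(y - t) = 2(1 - -2) = 6
∂y/∂w = x = -2
∂L/∂w = ∂L/∂y · ∂y/∂w = 6 × -2 = -12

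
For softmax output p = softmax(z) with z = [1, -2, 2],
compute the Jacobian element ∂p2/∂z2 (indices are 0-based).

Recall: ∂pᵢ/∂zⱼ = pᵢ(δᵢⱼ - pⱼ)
∂p2/∂z2 = 0.201

p = softmax(z) = [0.2654, 0.01321, 0.7214]
p2 = 0.7214

∂p2/∂z2 = p2(1 - p2) = 0.7214 × (1 - 0.7214) = 0.201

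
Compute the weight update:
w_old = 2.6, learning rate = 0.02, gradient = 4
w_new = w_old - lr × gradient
w_new = 2.52

w_new = w - η·∂L/∂w = 2.6 - 0.02×(4) = 2.6 - (0.08) = 2.52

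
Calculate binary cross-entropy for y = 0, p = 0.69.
L = 1.171

L = -0·log(0.69) - 1·log(0.31) = -log(0.31) = 1.171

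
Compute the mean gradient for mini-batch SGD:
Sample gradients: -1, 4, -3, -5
Average gradient = -1.25

Average = (1/4)(-1 + 4 + -3 + -5) = -5/4 = -1.25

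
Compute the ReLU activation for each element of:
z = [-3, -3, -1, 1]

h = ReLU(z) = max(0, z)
h = [0, 0, 0, 1]

ReLU applied element-wise: max(0,-3)=0, max(0,-3)=0, max(0,-1)=0, max(0,1)=1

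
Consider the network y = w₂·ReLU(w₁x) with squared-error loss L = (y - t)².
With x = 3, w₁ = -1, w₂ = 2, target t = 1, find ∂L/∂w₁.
∂L/∂w₁ = 0

Forward pass:
z = w₁x = -1×3 = -3
h = ReLU(-3) = 0
y = w₂h = 2×0 = 0

Backward pass:
∂L/∂y = 2(y - t) = 2(0 - 1) = -2
∂y/∂h = w₂ = 2
∂h/∂z = 0 (ReLU derivative)
∂z/∂w₁ = x = 3

∂L/∂w₁ = -2 × 2 × 0 × 3 = 0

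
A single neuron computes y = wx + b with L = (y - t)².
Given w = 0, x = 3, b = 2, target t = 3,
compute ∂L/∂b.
∂L/∂b = -2

y = wx + b = (0)(3) + 2 = 2
∂L/∂y = 2(y - t) = 2(2 - 3) = -2
∂y/∂b = 1
∂L/∂b = ∂L/∂y · ∂y/∂b = -2 × 1 = -2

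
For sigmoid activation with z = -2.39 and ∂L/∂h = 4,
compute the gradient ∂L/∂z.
∂L/∂z = 0.3076

σ(-2.39) = 0.08394
σ'(-2.39) = σ(-2.39)(1 - σ(-2.39)) = 0.08394 × 0.9161 = 0.07689
∂L/∂z = ∂L/∂h · σ'(z) = 4 × 0.07689 = 0.3076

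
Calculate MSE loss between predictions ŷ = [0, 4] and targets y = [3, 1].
MSE = 9

MSE = (1/2)((0-3)² + (4-1)²) = (1/2)(9 + 9) = 9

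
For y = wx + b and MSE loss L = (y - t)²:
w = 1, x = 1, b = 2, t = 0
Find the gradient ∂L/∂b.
∂L/∂b = 6

y = wx + b = (1)(1) + 2 = 3
∂L/∂y = 2(y - t) = 2(3 - 0) = 6
∂y/∂b = 1
∂L/∂b = ∂L/∂y · ∂y/∂b = 6 × 1 = 6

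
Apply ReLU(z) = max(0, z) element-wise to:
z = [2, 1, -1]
h = [2, 1, 0]

ReLU applied element-wise: max(0,2)=2, max(0,1)=1, max(0,-1)=0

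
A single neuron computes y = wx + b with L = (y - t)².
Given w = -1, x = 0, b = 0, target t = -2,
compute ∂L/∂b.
∂L/∂b = 4

y = wx + b = (-1)(0) + 0 = 0
∂L/∂y = 2(y - t) = 2(0 - -2) = 4
∂y/∂b = 1
∂L/∂b = ∂L/∂y · ∂y/∂b = 4 × 1 = 4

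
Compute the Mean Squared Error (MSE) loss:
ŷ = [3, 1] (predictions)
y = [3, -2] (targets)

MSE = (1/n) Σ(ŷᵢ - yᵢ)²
MSE = 4.5

MSE = (1/2)((3-3)² + (1--2)²) = (1/2)(0 + 9) = 4.5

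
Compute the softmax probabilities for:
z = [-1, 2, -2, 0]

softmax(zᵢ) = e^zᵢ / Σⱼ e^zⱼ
p = [0.0414, 0.831, 0.0152, 0.1125]

exp(z) = [0.3679, 7.389, 0.1353, 1]
Sum = 8.892
p = [0.0414, 0.831, 0.0152, 0.1125]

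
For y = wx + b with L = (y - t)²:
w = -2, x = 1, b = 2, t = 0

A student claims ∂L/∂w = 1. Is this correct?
Incorrect

y = (-2)(1) + 2 = 0
∂L/∂y = 2(y - t) = 2(0 - 0) = 0
∂y/∂w = x = 1
∂L/∂w = 0 × 1 = 0

Claimed value: 1
Incorrect: The correct gradient is 0.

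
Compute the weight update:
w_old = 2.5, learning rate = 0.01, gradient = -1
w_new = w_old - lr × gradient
w_new = 2.51

w_new = w - η·∂L/∂w = 2.5 - 0.01×(-1) = 2.5 - (-0.01) = 2.51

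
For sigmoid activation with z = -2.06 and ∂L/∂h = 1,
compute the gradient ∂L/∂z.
∂L/∂z = 0.1003

σ(-2.06) = 0.113
σ'(-2.06) = σ(-2.06)(1 - σ(-2.06)) = 0.113 × 0.887 = 0.1003
∂L/∂z = ∂L/∂h · σ'(z) = 1 × 0.1003 = 0.1003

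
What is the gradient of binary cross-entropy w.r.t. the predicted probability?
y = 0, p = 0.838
∂L/∂p = 6.173

∂L/∂p = -y/p + (1-y)/(1-p) = 0 + 1/0.162 = 6.173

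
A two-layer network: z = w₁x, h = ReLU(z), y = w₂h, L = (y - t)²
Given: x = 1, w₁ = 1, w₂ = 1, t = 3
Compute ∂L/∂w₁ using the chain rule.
∂L/∂w₁ = -4

Forward pass:
z = w₁x = 1×1 = 1
h = ReLU(1) = 1
y = w₂h = 1×1 = 1

Backward pass:
∂L/∂y = 2(y - t) = 2(1 - 3) = -4
∂y/∂h = w₂ = 1
∂h/∂z = 1 (ReLU derivative)
∂z/∂w₁ = x = 1

∂L/∂w₁ = -4 × 1 × 1 × 1 = -4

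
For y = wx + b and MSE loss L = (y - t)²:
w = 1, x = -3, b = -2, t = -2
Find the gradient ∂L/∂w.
∂L/∂w = 18

y = wx + b = (1)(-3) + -2 = -5
∂L/∂y = 2(y - t) = 2(-5 - -2) = -6
∂y/∂w = x = -3
∂L/∂w = ∂L/∂y · ∂y/∂w = -6 × -3 = 18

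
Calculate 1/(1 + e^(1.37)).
0.2026

sigmoid(-1.37) = 1/(1 + e^(1.37)) = 1/(1 + 3.935) = 0.2026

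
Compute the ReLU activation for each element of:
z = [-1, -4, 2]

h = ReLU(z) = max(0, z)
h = [0, 0, 2]

ReLU applied element-wise: max(0,-1)=0, max(0,-4)=0, max(0,2)=2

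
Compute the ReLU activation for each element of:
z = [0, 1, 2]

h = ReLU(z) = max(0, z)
h = [0, 1, 2]

ReLU applied element-wise: max(0,0)=0, max(0,1)=1, max(0,2)=2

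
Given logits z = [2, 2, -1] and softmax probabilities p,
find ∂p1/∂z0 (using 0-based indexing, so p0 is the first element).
∂p1/∂z0 = -0.238

p = softmax(z) = [0.4879, 0.4879, 0.02429]
p1 = 0.4879, p0 = 0.4879

∂p1/∂z0 = -p1 × p0 = -0.4879 × 0.4879 = -0.238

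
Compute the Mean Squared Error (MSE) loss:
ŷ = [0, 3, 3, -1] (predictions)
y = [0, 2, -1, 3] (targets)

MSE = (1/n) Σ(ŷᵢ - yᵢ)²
MSE = 8.25

MSE = (1/4)((0-0)² + (3-2)² + (3--1)² + (-1-3)²) = (1/4)(0 + 1 + 16 + 16) = 8.25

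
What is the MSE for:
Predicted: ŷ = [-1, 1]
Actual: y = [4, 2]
MSE = 13

MSE = (1/2)((-1-4)² + (1-2)²) = (1/2)(25 + 1) = 13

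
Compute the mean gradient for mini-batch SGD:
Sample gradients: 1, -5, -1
Average gradient = -1.667

Average = (1/3)(1 + -5 + -1) = -5/3 = -1.667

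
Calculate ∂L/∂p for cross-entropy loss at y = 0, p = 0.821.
∂L/∂p = 5.587

∂L/∂p = -y/p + (1-y)/(1-p) = 0 + 1/0.179 = 5.587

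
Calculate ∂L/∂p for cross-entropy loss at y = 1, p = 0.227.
∂L/∂p = -4.405

∂L/∂p = -y/p + (1-y)/(1-p) = -1/0.227 + 0 = -4.405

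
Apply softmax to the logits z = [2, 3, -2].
p = [0.2676, 0.7275, 0.0049]

exp(z) = [7.389, 20.09, 0.1353]
Sum = 27.61
p = [0.2676, 0.7275, 0.0049]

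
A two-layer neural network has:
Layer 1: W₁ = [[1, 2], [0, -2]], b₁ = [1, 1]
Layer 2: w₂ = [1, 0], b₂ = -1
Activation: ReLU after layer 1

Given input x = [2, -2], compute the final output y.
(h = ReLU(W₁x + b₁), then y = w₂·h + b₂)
y = -1

Layer 1 pre-activation: z₁ = [-1, 5]
After ReLU: h = [0, 5]
Layer 2 output: y = 1×0 + 0×5 + -1 = -1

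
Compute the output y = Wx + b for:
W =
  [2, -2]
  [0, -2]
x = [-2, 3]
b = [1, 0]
y = [-9, -6]

Wx = [2×-2 + -2×3, 0×-2 + -2×3]
   = [-10, -6]
y = Wx + b = [-10 + 1, -6 + 0] = [-9, -6]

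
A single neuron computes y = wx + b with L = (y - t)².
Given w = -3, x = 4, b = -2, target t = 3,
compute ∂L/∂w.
∂L/∂w = -136

y = wx + b = (-3)(4) + -2 = -14
∂L/∂y = 2(y - t) = 2(-14 - 3) = -34
∂y/∂w = x = 4
∂L/∂w = ∂L/∂y · ∂y/∂w = -34 × 4 = -136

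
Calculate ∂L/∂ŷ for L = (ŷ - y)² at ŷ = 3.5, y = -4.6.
∂L/∂ŷ = 16.2

∂L/∂ŷ = 2(ŷ - y) = 2(3.5 - -4.6) = 2(8.1) = 16.2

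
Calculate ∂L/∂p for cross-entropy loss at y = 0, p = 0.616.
∂L/∂p = 2.604

∂L/∂p = -y/p + (1-y)/(1-p) = 0 + 1/0.384 = 2.604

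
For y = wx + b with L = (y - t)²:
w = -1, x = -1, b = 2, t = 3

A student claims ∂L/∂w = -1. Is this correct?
Incorrect

y = (-1)(-1) + 2 = 3
∂L/∂y = 2(y - t) = 2(3 - 3) = 0
∂y/∂w = x = -1
∂L/∂w = 0 × -1 = 0

Claimed value: -1
Incorrect: The correct gradient is 0.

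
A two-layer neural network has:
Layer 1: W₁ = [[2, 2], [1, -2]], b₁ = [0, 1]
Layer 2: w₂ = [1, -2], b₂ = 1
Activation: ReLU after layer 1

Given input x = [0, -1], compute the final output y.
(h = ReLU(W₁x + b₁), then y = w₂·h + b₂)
y = -5

Layer 1 pre-activation: z₁ = [-2, 3]
After ReLU: h = [0, 3]
Layer 2 output: y = 1×0 + -2×3 + 1 = -5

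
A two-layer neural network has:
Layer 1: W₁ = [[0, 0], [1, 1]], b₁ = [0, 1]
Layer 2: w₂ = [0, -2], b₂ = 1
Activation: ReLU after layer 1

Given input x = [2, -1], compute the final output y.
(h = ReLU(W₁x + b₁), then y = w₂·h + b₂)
y = -3

Layer 1 pre-activation: z₁ = [0, 2]
After ReLU: h = [0, 2]
Layer 2 output: y = 0×0 + -2×2 + 1 = -3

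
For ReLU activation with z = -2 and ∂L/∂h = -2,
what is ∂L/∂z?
∂L/∂z = 0

h = ReLU(-2) = 0
Since z < 0: ∂h/∂z = 0
∂L/∂z = ∂L/∂h · ∂h/∂z = -2 × 0 = 0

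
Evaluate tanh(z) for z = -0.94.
-0.7352

tanh(-0.94) = (e^(-0.94) - e^(0.94))/(e^(-0.94) + e^(0.94)) = -0.7352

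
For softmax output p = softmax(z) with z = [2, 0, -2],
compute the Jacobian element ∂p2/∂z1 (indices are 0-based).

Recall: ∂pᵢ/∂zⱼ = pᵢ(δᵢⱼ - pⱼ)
∂p2/∂z1 = -0.001862

p = softmax(z) = [0.8668, 0.1173, 0.01588]
p2 = 0.01588, p1 = 0.1173

∂p2/∂z1 = -p2 × p1 = -0.01588 × 0.1173 = -0.001862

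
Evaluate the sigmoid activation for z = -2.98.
0.04834

sigmoid(-2.98) = 1/(1 + e^(2.98)) = 1/(1 + 19.69) = 0.04834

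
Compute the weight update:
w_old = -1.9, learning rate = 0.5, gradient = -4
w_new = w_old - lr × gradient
w_new = 0.1

w_new = w - η·∂L/∂w = -1.9 - 0.5×(-4) = -1.9 - (-2) = 0.1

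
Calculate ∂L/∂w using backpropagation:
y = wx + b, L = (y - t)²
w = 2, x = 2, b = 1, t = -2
∂L/∂w = 28

y = wx + b = (2)(2) + 1 = 5
∂L/∂y = 2(y - t) = 2(5 - -2) = 14
∂y/∂w = x = 2
∂L/∂w = ∂L/∂y · ∂y/∂w = 14 × 2 = 28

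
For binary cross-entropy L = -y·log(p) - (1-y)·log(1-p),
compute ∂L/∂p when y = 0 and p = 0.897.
∂L/∂p = 9.709

∂L/∂p = -y/p + (1-y)/(1-p) = 0 + 1/0.103 = 9.709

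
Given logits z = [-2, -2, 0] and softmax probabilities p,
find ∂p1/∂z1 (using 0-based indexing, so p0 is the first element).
∂p1/∂z1 = 0.09516

p = softmax(z) = [0.1065, 0.1065, 0.787]
p1 = 0.1065

∂p1/∂z1 = p1(1 - p1) = 0.1065 × (1 - 0.1065) = 0.09516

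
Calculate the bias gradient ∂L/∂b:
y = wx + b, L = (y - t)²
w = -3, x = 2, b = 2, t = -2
∂L/∂b = -4

y = wx + b = (-3)(2) + 2 = -4
∂L/∂y = 2(y - t) = 2(-4 - -2) = -4
∂y/∂b = 1
∂L/∂b = ∂L/∂y · ∂y/∂b = -4 × 1 = -4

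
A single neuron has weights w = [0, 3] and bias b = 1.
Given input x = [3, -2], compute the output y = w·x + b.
y = -5

y = (0)(3) + (3)(-2) + 1 = -5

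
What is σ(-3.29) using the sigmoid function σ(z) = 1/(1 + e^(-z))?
0.03592

sigmoid(-3.29) = 1/(1 + e^(3.29)) = 1/(1 + 26.84) = 0.03592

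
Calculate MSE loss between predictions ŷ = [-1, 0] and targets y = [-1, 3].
MSE = 4.5

MSE = (1/2)((-1--1)² + (0-3)²) = (1/2)(0 + 9) = 4.5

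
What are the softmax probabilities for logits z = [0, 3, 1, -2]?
p = [0.0418, 0.839, 0.1135, 0.0057]

exp(z) = [1, 20.09, 2.718, 0.1353]
Sum = 23.94
p = [0.0418, 0.839, 0.1135, 0.0057]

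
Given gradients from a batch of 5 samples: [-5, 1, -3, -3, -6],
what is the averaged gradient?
Average gradient = -3.2

Average = (1/5)(-5 + 1 + -3 + -3 + -6) = -16/5 = -3.2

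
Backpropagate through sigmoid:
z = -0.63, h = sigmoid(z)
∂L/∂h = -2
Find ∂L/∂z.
∂L/∂z = -0.4535

σ(-0.63) = 0.3475
σ'(-0.63) = σ(-0.63)(1 - σ(-0.63)) = 0.3475 × 0.6525 = 0.2267
∂L/∂z = ∂L/∂h · σ'(z) = -2 × 0.2267 = -0.4535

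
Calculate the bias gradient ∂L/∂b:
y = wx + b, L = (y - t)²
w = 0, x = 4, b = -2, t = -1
∂L/∂b = -2

y = wx + b = (0)(4) + -2 = -2
∂L/∂y = 2(y - t) = 2(-2 - -1) = -2
∂y/∂b = 1
∂L/∂b = ∂L/∂y · ∂y/∂b = -2 × 1 = -2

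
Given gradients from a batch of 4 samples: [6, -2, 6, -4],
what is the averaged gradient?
Average gradient = 1.5

Average = (1/4)(6 + -2 + 6 + -4) = 6/4 = 1.5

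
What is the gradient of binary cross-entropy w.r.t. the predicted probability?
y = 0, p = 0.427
∂L/∂p = 1.745

∂L/∂p = -y/p + (1-y)/(1-p) = 0 + 1/0.573 = 1.745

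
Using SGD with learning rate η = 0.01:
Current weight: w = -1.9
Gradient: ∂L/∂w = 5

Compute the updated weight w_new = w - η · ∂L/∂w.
w_new = -1.95

w_new = w - η·∂L/∂w = -1.9 - 0.01×(5) = -1.9 - (0.05) = -1.95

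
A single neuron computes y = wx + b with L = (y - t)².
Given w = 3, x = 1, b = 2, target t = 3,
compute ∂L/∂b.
∂L/∂b = 4

y = wx + b = (3)(1) + 2 = 5
∂L/∂y = 2(y - t) = 2(5 - 3) = 4
∂y/∂b = 1
∂L/∂b = ∂L/∂y · ∂y/∂b = 4 × 1 = 4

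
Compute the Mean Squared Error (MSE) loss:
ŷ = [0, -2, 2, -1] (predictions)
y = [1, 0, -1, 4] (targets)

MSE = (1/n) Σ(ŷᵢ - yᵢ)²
MSE = 9.75

MSE = (1/4)((0-1)² + (-2-0)² + (2--1)² + (-1-4)²) = (1/4)(1 + 4 + 9 + 25) = 9.75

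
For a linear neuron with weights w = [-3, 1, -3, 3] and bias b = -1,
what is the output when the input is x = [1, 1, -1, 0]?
y = 0

y = (-3)(1) + (1)(1) + (-3)(-1) + (3)(0) + -1 = 0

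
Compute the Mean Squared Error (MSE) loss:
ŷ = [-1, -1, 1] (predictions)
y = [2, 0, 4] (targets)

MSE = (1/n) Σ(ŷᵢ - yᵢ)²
MSE = 6.333

MSE = (1/3)((-1-2)² + (-1-0)² + (1-4)²) = (1/3)(9 + 1 + 9) = 6.333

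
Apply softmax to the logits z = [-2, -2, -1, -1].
p = [0.1345, 0.1345, 0.3655, 0.3655]

exp(z) = [0.1353, 0.1353, 0.3679, 0.3679]
Sum = 1.006
p = [0.1345, 0.1345, 0.3655, 0.3655]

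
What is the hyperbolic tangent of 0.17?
0.1684

tanh(0.17) = (e^(0.17) - e^(-0.17))/(e^(0.17) + e^(-0.17)) = 0.1684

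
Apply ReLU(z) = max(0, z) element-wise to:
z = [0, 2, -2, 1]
h = [0, 2, 0, 1]

ReLU applied element-wise: max(0,0)=0, max(0,2)=2, max(0,-2)=0, max(0,1)=1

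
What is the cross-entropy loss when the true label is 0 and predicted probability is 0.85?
L = 1.897

L = -0·log(0.85) - 1·log(0.15) = -log(0.15) = 1.897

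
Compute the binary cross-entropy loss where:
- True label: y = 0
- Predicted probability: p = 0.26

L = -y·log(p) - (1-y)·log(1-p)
L = 0.3011

L = -0·log(0.26) - 1·log(0.74) = -log(0.74) = 0.3011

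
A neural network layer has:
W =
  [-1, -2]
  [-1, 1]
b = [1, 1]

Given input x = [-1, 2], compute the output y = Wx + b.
y = [-2, 4]

Wx = [-1×-1 + -2×2, -1×-1 + 1×2]
   = [-3, 3]
y = Wx + b = [-3 + 1, 3 + 1] = [-2, 4]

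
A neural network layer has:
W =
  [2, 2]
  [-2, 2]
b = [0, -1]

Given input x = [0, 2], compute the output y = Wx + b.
y = [4, 3]

Wx = [2×0 + 2×2, -2×0 + 2×2]
   = [4, 4]
y = Wx + b = [4 + 0, 4 + -1] = [4, 3]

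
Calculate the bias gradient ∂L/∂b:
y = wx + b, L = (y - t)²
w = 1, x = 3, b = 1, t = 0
∂L/∂b = 8

y = wx + b = (1)(3) + 1 = 4
∂L/∂y = 2(y - t) = 2(4 - 0) = 8
∂y/∂b = 1
∂L/∂b = ∂L/∂y · ∂y/∂b = 8 × 1 = 8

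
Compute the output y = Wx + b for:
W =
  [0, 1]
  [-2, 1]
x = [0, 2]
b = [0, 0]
y = [2, 2]

Wx = [0×0 + 1×2, -2×0 + 1×2]
   = [2, 2]
y = Wx + b = [2 + 0, 2 + 0] = [2, 2]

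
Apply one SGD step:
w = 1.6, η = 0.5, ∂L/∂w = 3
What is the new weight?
w_new = 0.1

w_new = w - η·∂L/∂w = 1.6 - 0.5×(3) = 1.6 - (1.5) = 0.1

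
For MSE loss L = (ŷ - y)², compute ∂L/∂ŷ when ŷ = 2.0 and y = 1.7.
∂L/∂ŷ = 0.6

∂L/∂ŷ = 2(ŷ - y) = 2(2.0 - 1.7) = 2(0.3) = 0.6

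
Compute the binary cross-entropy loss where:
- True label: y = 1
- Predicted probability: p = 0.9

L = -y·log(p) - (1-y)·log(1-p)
L = 0.1054

L = -1·log(0.9) - 0·log(0.1) = -log(0.9) = 0.1054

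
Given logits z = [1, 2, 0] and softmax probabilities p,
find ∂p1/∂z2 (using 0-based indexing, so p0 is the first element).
∂p1/∂z2 = -0.05989

p = softmax(z) = [0.2447, 0.6652, 0.09003]
p1 = 0.6652, p2 = 0.09003

∂p1/∂z2 = -p1 × p2 = -0.6652 × 0.09003 = -0.05989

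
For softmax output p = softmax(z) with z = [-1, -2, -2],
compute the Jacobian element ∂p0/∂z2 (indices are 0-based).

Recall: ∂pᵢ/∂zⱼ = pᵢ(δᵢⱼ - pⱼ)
∂p0/∂z2 = -0.1221

p = softmax(z) = [0.5761, 0.2119, 0.2119]
p0 = 0.5761, p2 = 0.2119

∂p0/∂z2 = -p0 × p2 = -0.5761 × 0.2119 = -0.1221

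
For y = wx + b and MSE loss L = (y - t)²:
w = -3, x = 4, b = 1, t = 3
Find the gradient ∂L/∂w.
∂L/∂w = -112

y = wx + b = (-3)(4) + 1 = -11
∂L/∂y = 2(y - t) = 2(-11 - 3) = -28
∂y/∂w = x = 4
∂L/∂w = ∂L/∂y · ∂y/∂w = -28 × 4 = -112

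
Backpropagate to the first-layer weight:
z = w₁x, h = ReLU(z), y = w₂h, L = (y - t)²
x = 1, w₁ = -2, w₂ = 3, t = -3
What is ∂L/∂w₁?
∂L/∂w₁ = 0

Forward pass:
z = w₁x = -2×1 = -2
h = ReLU(-2) = 0
y = w₂h = 3×0 = 0

Backward pass:
∂L/∂y = 2(y - t) = 2(0 - -3) = 6
∂y/∂h = w₂ = 3
∂h/∂z = 0 (ReLU derivative)
∂z/∂w₁ = x = 1

∂L/∂w₁ = 6 × 3 × 0 × 1 = 0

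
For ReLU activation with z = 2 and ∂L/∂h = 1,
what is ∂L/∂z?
∂L/∂z = 1

h = ReLU(2) = 2
Since z > 0: ∂h/∂z = 1
∂L/∂z = ∂L/∂h · ∂h/∂z = 1 × 1 = 1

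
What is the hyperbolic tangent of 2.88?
0.9937

tanh(2.88) = (e^(2.88) - e^(-2.88))/(e^(2.88) + e^(-2.88)) = 0.9937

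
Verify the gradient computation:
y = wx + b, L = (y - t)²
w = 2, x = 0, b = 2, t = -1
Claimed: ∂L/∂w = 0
Correct

y = (2)(0) + 2 = 2
∂L/∂y = 2(y - t) = 2(2 - -1) = 6
∂y/∂w = x = 0
∂L/∂w = 6 × 0 = 0

Claimed value: 0
Correct: The correct gradient is 0.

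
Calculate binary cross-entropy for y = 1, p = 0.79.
L = 0.2357

L = -1·log(0.79) - 0·log(0.21) = -log(0.79) = 0.2357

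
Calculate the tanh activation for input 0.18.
0.1781

tanh(0.18) = (e^(0.18) - e^(-0.18))/(e^(0.18) + e^(-0.18)) = 0.1781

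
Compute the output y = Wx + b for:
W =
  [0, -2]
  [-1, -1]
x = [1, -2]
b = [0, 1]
y = [4, 2]

Wx = [0×1 + -2×-2, -1×1 + -1×-2]
   = [4, 1]
y = Wx + b = [4 + 0, 1 + 1] = [4, 2]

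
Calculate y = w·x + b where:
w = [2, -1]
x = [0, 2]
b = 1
y = -1

y = (2)(0) + (-1)(2) + 1 = -1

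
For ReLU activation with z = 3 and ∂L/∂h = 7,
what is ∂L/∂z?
∂L/∂z = 7

h = ReLU(3) = 3
Since z > 0: ∂h/∂z = 1
∂L/∂z = ∂L/∂h · ∂h/∂z = 7 × 1 = 7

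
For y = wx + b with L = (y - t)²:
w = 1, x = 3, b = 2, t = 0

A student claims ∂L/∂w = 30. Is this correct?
Correct

y = (1)(3) + 2 = 5
∂L/∂y = 2(y - t) = 2(5 - 0) = 10
∂y/∂w = x = 3
∂L/∂w = 10 × 3 = 30

Claimed value: 30
Correct: The correct gradient is 30.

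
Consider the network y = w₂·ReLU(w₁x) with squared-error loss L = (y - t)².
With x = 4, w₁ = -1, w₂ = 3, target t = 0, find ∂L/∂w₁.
∂L/∂w₁ = 0

Forward pass:
z = w₁x = -1×4 = -4
h = ReLU(-4) = 0
y = w₂h = 3×0 = 0

Backward pass:
∂L/∂y = 2(y - t) = 2(0 - 0) = 0
∂y/∂h = w₂ = 3
∂h/∂z = 0 (ReLU derivative)
∂z/∂w₁ = x = 4

∂L/∂w₁ = 0 × 3 × 0 × 4 = 0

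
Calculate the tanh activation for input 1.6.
0.9217

tanh(1.6) = (e^(1.6) - e^(-1.6))/(e^(1.6) + e^(-1.6)) = 0.9217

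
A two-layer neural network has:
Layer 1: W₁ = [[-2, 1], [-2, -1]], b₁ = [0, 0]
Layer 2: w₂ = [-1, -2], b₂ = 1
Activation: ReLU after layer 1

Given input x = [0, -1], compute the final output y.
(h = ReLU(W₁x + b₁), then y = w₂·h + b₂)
y = -1

Layer 1 pre-activation: z₁ = [-1, 1]
After ReLU: h = [0, 1]
Layer 2 output: y = -1×0 + -2×1 + 1 = -1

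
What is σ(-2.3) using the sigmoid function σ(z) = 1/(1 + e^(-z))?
0.09112

sigmoid(-2.3) = 1/(1 + e^(2.3)) = 1/(1 + 9.974) = 0.09112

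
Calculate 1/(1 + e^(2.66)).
0.06538

sigmoid(-2.66) = 1/(1 + e^(2.66)) = 1/(1 + 14.3) = 0.06538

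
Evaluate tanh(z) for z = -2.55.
-0.9879

tanh(-2.55) = (e^(-2.55) - e^(2.55))/(e^(-2.55) + e^(2.55)) = -0.9879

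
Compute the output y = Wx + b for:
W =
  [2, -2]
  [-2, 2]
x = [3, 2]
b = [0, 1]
y = [2, -1]

Wx = [2×3 + -2×2, -2×3 + 2×2]
   = [2, -2]
y = Wx + b = [2 + 0, -2 + 1] = [2, -1]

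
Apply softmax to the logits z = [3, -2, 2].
p = [0.7275, 0.0049, 0.2676]

exp(z) = [20.09, 0.1353, 7.389]
Sum = 27.61
p = [0.7275, 0.0049, 0.2676]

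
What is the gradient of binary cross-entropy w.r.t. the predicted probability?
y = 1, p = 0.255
∂L/∂p = -3.922

∂L/∂p = -y/p + (1-y)/(1-p) = -1/0.255 + 0 = -3.922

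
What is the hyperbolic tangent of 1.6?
0.9217

tanh(1.6) = (e^(1.6) - e^(-1.6))/(e^(1.6) + e^(-1.6)) = 0.9217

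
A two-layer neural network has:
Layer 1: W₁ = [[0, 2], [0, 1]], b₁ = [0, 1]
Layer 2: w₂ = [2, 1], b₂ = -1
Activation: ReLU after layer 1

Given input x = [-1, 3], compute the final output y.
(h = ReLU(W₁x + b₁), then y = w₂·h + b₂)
y = 15

Layer 1 pre-activation: z₁ = [6, 4]
After ReLU: h = [6, 4]
Layer 2 output: y = 2×6 + 1×4 + -1 = 15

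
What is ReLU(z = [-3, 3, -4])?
h = [0, 3, 0]

ReLU applied element-wise: max(0,-3)=0, max(0,3)=3, max(0,-4)=0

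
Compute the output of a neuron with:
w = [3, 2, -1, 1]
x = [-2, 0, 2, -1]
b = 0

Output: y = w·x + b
y = -9

y = (3)(-2) + (2)(0) + (-1)(2) + (1)(-1) + 0 = -9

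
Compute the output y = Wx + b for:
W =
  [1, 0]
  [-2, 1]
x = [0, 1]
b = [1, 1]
y = [1, 2]

Wx = [1×0 + 0×1, -2×0 + 1×1]
   = [0, 1]
y = Wx + b = [0 + 1, 1 + 1] = [1, 2]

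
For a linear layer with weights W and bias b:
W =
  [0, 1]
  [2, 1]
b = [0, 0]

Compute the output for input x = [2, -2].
y = [-2, 2]

Wx = [0×2 + 1×-2, 2×2 + 1×-2]
   = [-2, 2]
y = Wx + b = [-2 + 0, 2 + 0] = [-2, 2]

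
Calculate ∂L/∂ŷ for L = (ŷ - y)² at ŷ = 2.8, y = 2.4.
∂L/∂ŷ = 0.8

∂L/∂ŷ = 2(ŷ - y) = 2(2.8 - 2.4) = 2(0.4) = 0.8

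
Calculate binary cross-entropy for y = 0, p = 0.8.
L = 1.609

L = -0·log(0.8) - 1·log(0.2) = -log(0.2) = 1.609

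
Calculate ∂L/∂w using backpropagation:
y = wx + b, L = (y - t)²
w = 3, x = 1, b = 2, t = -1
∂L/∂w = 12

y = wx + b = (3)(1) + 2 = 5
∂L/∂y = 2(y - t) = 2(5 - -1) = 12
∂y/∂w = x = 1
∂L/∂w = ∂L/∂y · ∂y/∂w = 12 × 1 = 12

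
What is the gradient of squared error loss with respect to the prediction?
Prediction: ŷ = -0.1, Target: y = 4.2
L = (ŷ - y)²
∂L/∂ŷ = -8.6

∂L/∂ŷ = 2(ŷ - y) = 2(-0.1 - 4.2) = 2(-4.3) = -8.6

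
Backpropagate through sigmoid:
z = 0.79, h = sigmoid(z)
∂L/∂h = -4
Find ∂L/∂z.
∂L/∂z = -0.8589

σ(0.79) = 0.6878
σ'(0.79) = σ(0.79)(1 - σ(0.79)) = 0.6878 × 0.3122 = 0.2147
∂L/∂z = ∂L/∂h · σ'(z) = -4 × 0.2147 = -0.8589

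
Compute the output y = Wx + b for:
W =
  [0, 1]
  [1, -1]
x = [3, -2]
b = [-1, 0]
y = [-3, 5]

Wx = [0×3 + 1×-2, 1×3 + -1×-2]
   = [-2, 5]
y = Wx + b = [-2 + -1, 5 + 0] = [-3, 5]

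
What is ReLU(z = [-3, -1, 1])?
h = [0, 0, 1]

ReLU applied element-wise: max(0,-3)=0, max(0,-1)=0, max(0,1)=1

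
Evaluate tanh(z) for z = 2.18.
0.9748

tanh(2.18) = (e^(2.18) - e^(-2.18))/(e^(2.18) + e^(-2.18)) = 0.9748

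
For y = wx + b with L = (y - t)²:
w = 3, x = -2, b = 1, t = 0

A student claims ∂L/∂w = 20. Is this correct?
Correct

y = (3)(-2) + 1 = -5
∂L/∂y = 2(y - t) = 2(-5 - 0) = -10
∂y/∂w = x = -2
∂L/∂w = -10 × -2 = 20

Claimed value: 20
Correct: The correct gradient is 20.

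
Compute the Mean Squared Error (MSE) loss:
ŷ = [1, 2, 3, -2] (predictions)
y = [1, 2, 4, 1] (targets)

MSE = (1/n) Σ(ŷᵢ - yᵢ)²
MSE = 2.5

MSE = (1/4)((1-1)² + (2-2)² + (3-4)² + (-2-1)²) = (1/4)(0 + 0 + 1 + 9) = 2.5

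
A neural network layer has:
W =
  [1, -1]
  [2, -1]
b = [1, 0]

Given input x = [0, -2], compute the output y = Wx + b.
y = [3, 2]

Wx = [1×0 + -1×-2, 2×0 + -1×-2]
   = [2, 2]
y = Wx + b = [2 + 1, 2 + 0] = [3, 2]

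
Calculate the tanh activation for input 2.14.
0.9727

tanh(2.14) = (e^(2.14) - e^(-2.14))/(e^(2.14) + e^(-2.14)) = 0.9727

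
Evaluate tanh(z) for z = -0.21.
-0.207

tanh(-0.21) = (e^(-0.21) - e^(0.21))/(e^(-0.21) + e^(0.21)) = -0.207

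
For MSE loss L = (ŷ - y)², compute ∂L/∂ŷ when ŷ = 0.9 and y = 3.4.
∂L/∂ŷ = -5.0

∂L/∂ŷ = 2(ŷ - y) = 2(0.9 - 3.4) = 2(-2.5) = -5.0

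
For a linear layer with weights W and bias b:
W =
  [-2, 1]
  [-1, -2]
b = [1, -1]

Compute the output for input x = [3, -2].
y = [-7, 0]

Wx = [-2×3 + 1×-2, -1×3 + -2×-2]
   = [-8, 1]
y = Wx + b = [-8 + 1, 1 + -1] = [-7, 0]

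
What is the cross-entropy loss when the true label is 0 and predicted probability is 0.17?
L = 0.1863

L = -0·log(0.17) - 1·log(0.83) = -log(0.83) = 0.1863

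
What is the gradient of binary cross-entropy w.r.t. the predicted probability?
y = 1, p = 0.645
∂L/∂p = -1.55

∂L/∂p = -y/p + (1-y)/(1-p) = -1/0.645 + 0 = -1.55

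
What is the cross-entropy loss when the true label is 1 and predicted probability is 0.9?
L = 0.1054

L = -1·log(0.9) - 0·log(0.1) = -log(0.9) = 0.1054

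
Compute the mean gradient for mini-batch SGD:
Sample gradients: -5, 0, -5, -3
Average gradient = -3.25

Average = (1/4)(-5 + 0 + -5 + -3) = -13/4 = -3.25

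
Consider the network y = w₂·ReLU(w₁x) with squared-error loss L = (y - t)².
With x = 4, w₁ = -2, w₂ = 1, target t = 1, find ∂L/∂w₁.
∂L/∂w₁ = 0

Forward pass:
z = w₁x = -2×4 = -8
h = ReLU(-8) = 0
y = w₂h = 1×0 = 0

Backward pass:
∂L/∂y = 2(y - t) = 2(0 - 1) = -2
∂y/∂h = w₂ = 1
∂h/∂z = 0 (ReLU derivative)
∂z/∂w₁ = x = 4

∂L/∂w₁ = -2 × 1 × 0 × 4 = 0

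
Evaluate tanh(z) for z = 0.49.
0.4542

tanh(0.49) = (e^(0.49) - e^(-0.49))/(e^(0.49) + e^(-0.49)) = 0.4542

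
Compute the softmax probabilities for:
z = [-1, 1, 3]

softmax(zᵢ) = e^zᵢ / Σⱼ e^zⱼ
p = [0.0159, 0.1173, 0.8668]

exp(z) = [0.3679, 2.718, 20.09]
Sum = 23.17
p = [0.0159, 0.1173, 0.8668]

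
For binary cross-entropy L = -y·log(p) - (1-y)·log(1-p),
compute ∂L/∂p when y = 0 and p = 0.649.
∂L/∂p = 2.849

∂L/∂p = -y/p + (1-y)/(1-p) = 0 + 1/0.351 = 2.849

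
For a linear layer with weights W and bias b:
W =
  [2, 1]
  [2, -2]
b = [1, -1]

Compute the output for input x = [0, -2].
y = [-1, 3]

Wx = [2×0 + 1×-2, 2×0 + -2×-2]
   = [-2, 4]
y = Wx + b = [-2 + 1, 4 + -1] = [-1, 3]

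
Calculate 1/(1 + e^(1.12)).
0.246

sigmoid(-1.12) = 1/(1 + e^(1.12)) = 1/(1 + 3.065) = 0.246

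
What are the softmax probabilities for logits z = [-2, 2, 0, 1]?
p = [0.012, 0.6572, 0.0889, 0.2418]

exp(z) = [0.1353, 7.389, 1, 2.718]
Sum = 11.24
p = [0.012, 0.6572, 0.0889, 0.2418]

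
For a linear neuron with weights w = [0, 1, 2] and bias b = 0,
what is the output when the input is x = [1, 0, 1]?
y = 2

y = (0)(1) + (1)(0) + (2)(1) + 0 = 2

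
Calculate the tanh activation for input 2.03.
0.9661

tanh(2.03) = (e^(2.03) - e^(-2.03))/(e^(2.03) + e^(-2.03)) = 0.9661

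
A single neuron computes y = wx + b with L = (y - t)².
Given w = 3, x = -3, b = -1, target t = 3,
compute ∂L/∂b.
∂L/∂b = -26

y = wx + b = (3)(-3) + -1 = -10
∂L/∂y = 2(y - t) = 2(-10 - 3) = -26
∂y/∂b = 1
∂L/∂b = ∂L/∂y · ∂y/∂b = -26 × 1 = -26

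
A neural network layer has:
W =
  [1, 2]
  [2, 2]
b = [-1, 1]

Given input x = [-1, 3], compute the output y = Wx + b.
y = [4, 5]

Wx = [1×-1 + 2×3, 2×-1 + 2×3]
   = [5, 4]
y = Wx + b = [5 + -1, 4 + 1] = [4, 5]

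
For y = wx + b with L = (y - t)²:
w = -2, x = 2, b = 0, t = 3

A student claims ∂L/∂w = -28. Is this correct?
Correct

y = (-2)(2) + 0 = -4
∂L/∂y = 2(y - t) = 2(-4 - 3) = -14
∂y/∂w = x = 2
∂L/∂w = -14 × 2 = -28

Claimed value: -28
Correct: The correct gradient is -28.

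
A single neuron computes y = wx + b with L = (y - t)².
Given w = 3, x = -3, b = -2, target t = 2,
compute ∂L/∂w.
∂L/∂w = 78

y = wx + b = (3)(-3) + -2 = -11
∂L/∂y = 2(y - t) = 2(-11 - 2) = -26
∂y/∂w = x = -3
∂L/∂w = ∂L/∂y · ∂y/∂w = -26 × -3 = 78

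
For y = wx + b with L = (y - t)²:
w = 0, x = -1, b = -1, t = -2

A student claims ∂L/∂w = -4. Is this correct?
Incorrect

y = (0)(-1) + -1 = -1
∂L/∂y = 2(y - t) = 2(-1 - -2) = 2
∂y/∂w = x = -1
∂L/∂w = 2 × -1 = -2

Claimed value: -4
Incorrect: The correct gradient is -2.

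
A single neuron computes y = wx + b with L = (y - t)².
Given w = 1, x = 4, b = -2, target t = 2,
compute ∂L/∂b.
∂L/∂b = 0

y = wx + b = (1)(4) + -2 = 2
∂L/∂y = 2(y - t) = 2(2 - 2) = 0
∂y/∂b = 1
∂L/∂b = ∂L/∂y · ∂y/∂b = 0 × 1 = 0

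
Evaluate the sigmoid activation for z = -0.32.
0.4207

sigmoid(-0.32) = 1/(1 + e^(0.32)) = 1/(1 + 1.377) = 0.4207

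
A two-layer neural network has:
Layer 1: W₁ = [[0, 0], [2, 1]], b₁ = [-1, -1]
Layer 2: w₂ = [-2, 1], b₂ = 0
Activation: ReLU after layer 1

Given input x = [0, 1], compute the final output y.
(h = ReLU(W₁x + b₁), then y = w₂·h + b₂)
y = 0

Layer 1 pre-activation: z₁ = [-1, 0]
After ReLU: h = [0, 0]
Layer 2 output: y = -2×0 + 1×0 + 0 = 0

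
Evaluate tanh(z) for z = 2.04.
0.9667

tanh(2.04) = (e^(2.04) - e^(-2.04))/(e^(2.04) + e^(-2.04)) = 0.9667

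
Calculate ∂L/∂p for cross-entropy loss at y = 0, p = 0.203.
∂L/∂p = 1.255

∂L/∂p = -y/p + (1-y)/(1-p) = 0 + 1/0.797 = 1.255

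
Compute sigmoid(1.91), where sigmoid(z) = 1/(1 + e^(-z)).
0.871

sigmoid(1.91) = 1/(1 + e^(-1.91)) = 1/(1 + 0.1481) = 0.871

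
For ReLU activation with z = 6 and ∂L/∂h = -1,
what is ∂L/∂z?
∂L/∂z = -1

h = ReLU(6) = 6
Since z > 0: ∂h/∂z = 1
∂L/∂z = ∂L/∂h · ∂h/∂z = -1 × 1 = -1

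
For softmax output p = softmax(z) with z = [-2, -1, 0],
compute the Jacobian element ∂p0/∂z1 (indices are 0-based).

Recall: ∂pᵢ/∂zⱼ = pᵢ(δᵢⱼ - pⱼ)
∂p0/∂z1 = -0.02203

p = softmax(z) = [0.09003, 0.2447, 0.6652]
p0 = 0.09003, p1 = 0.2447

∂p0/∂z1 = -p0 × p1 = -0.09003 × 0.2447 = -0.02203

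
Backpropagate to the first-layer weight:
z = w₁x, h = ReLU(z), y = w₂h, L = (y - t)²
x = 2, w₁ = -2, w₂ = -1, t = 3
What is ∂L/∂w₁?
∂L/∂w₁ = 0

Forward pass:
z = w₁x = -2×2 = -4
h = ReLU(-4) = 0
y = w₂h = -1×0 = 0

Backward pass:
∂L/∂y = 2(y - t) = 2(0 - 3) = -6
∂y/∂h = w₂ = -1
∂h/∂z = 0 (ReLU derivative)
∂z/∂w₁ = x = 2

∂L/∂w₁ = -6 × -1 × 0 × 2 = 0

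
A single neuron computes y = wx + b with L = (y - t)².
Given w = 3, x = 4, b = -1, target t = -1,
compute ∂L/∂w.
∂L/∂w = 96

y = wx + b = (3)(4) + -1 = 11
∂L/∂y = 2(y - t) = 2(11 - -1) = 24
∂y/∂w = x = 4
∂L/∂w = ∂L/∂y · ∂y/∂w = 24 × 4 = 96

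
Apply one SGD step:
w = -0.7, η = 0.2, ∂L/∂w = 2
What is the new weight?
w_new = -1.1

w_new = w - η·∂L/∂w = -0.7 - 0.2×(2) = -0.7 - (0.4) = -1.1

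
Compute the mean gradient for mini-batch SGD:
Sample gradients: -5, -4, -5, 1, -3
Average gradient = -3.2

Average = (1/5)(-5 + -4 + -5 + 1 + -3) = -16/5 = -3.2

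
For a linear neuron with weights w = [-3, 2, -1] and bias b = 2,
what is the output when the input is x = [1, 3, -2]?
y = 7

y = (-3)(1) + (2)(3) + (-1)(-2) + 2 = 7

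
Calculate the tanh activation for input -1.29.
-0.8591

tanh(-1.29) = (e^(-1.29) - e^(1.29))/(e^(-1.29) + e^(1.29)) = -0.8591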